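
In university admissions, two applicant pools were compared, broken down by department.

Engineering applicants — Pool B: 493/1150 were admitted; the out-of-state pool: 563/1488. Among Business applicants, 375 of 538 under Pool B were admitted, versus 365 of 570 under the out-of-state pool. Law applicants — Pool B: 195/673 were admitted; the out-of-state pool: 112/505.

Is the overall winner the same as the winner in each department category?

Yes

Engineering: Pool B 493/1150 = 42.9%, the out-of-state pool 563/1488 = 37.8% → Pool B
Business: Pool B 375/538 = 69.7%, the out-of-state pool 365/570 = 64.0% → Pool B
Law: Pool B 195/673 = 29.0%, the out-of-state pool 112/505 = 22.2% → Pool B
Overall: Pool B 1063/2361 = 45.0%, the out-of-state pool 1040/2563 = 40.6% → Pool B
Pool B wins overall and in every department group — no reversal.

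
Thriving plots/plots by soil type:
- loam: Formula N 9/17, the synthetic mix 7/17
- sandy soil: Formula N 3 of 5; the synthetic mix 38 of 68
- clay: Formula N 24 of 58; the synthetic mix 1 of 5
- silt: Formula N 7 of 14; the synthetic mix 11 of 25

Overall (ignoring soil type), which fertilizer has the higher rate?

Loam: Formula N 9/17 = 52.9%, the synthetic mix 7/17 = 41.2% → Formula N
Sandy soil: Formula N 3/5 = 60.0%, the synthetic mix 38/68 = 55.9% → Formula N
Clay: Formula N 24/58 = 41.4%, the synthetic mix 1/5 = 20.0% → Formula N
Silt: Formula N 7/14 = 50.0%, the synthetic mix 11/25 = 44.0% → Formula N
Overall: Formula N 43/94 = 45.7%, the synthetic mix 57/115 = 49.6% → the synthetic mix
(Formula N wins every soil group but the synthetic mix wins overall — Formula N's plots skew toward the low-rate clay group.)

the synthetic mix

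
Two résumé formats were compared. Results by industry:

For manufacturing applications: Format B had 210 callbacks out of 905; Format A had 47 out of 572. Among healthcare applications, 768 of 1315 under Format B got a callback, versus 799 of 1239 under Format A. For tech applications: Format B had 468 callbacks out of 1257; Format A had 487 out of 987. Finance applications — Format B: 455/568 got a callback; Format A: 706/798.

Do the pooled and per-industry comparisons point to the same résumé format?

No

Manufacturing: Format B 210/905 = 23.2%, Format A 47/572 = 8.2% → Format B
Healthcare: Format B 768/1315 = 58.4%, Format A 799/1239 = 64.5% → Format A
Tech: Format B 468/1257 = 37.2%, Format A 487/987 = 49.3% → Format A
Finance: Format B 455/568 = 80.1%, Format A 706/798 = 88.5% → Format A
Overall: Format B 1901/4045 = 47.0%, Format A 2039/3596 = 56.7% → Format A
Neither sweeps: Format B wins 1 of 4 groups, Format A wins 3. Format A wins overall but not every group — no Simpson reversal.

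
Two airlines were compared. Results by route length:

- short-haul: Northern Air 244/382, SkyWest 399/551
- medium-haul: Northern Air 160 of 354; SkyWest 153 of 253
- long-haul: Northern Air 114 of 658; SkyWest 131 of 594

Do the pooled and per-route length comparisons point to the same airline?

Yes

Short-haul: Northern Air 244/382 = 63.9%, SkyWest 399/551 = 72.4% → SkyWest
Medium-haul: Northern Air 160/354 = 45.2%, SkyWest 153/253 = 60.5% → SkyWest
Long-haul: Northern Air 114/658 = 17.3%, SkyWest 131/594 = 22.1% → SkyWest
Overall: Northern Air 518/1394 = 37.2%, SkyWest 683/1398 = 48.9% → SkyWest
SkyWest wins overall and in every route group — no reversal.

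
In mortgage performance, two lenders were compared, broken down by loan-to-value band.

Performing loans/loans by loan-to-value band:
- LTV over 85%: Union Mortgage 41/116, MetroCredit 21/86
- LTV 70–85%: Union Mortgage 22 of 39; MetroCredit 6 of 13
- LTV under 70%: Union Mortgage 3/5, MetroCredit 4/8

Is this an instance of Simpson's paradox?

LTV over 85%: Union Mortgage 41/116 = 35.3%, MetroCredit 21/86 = 24.4% → Union Mortgage
LTV 70–85%: Union Mortgage 22/39 = 56.4%, MetroCredit 6/13 = 46.2% → Union Mortgage
LTV under 70%: Union Mortgage 3/5 = 60.0%, MetroCredit 4/8 = 50.0% → Union Mortgage
Overall: Union Mortgage 66/160 = 41.2%, MetroCredit 31/107 = 29.0% → Union Mortgage
Union Mortgage wins overall and in every loan-to-value group — no reversal.

No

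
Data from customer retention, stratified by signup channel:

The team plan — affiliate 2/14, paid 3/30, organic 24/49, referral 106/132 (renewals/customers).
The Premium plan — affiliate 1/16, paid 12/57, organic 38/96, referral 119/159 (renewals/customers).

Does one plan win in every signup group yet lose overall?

No

Affiliate: the team plan 2/14 = 14.3%, the Premium plan 1/16 = 6.2% → the team plan
Paid: the team plan 3/30 = 10.0%, the Premium plan 12/57 = 21.1% → the Premium plan
Organic: the team plan 24/49 = 49.0%, the Premium plan 38/96 = 39.6% → the team plan
Referral: the team plan 106/132 = 80.3%, the Premium plan 119/159 = 74.8% → the team plan
Overall: the team plan 135/225 = 60.0%, the Premium plan 170/328 = 51.8% → the team plan
Neither sweeps: the team plan wins 3 of 4 groups, the Premium plan wins 1. The team plan wins overall but not every group — no Simpson reversal.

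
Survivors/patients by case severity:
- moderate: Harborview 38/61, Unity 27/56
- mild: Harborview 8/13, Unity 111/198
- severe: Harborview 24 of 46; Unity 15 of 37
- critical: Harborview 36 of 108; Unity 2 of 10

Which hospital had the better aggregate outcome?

Unity

Moderate: Harborview 38/61 = 62.3%, Unity 27/56 = 48.2% → Harborview
Mild: Harborview 8/13 = 61.5%, Unity 111/198 = 56.1% → Harborview
Severe: Harborview 24/46 = 52.2%, Unity 15/37 = 40.5% → Harborview
Critical: Harborview 36/108 = 33.3%, Unity 2/10 = 20.0% → Harborview
Overall: Harborview 106/228 = 46.5%, Unity 155/301 = 51.5% → Unity
(Harborview wins every case group but Unity wins overall — Harborview's patients skew toward the low-rate critical group.)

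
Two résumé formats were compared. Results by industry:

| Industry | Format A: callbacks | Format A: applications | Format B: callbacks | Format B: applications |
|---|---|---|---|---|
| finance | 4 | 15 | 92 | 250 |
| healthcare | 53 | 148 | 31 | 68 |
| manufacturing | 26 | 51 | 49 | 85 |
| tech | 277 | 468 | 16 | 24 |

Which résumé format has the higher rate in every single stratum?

Finance: Format A 4/15 = 26.7%, Format B 92/250 = 36.8% → Format B
Healthcare: Format A 53/148 = 35.8%, Format B 31/68 = 45.6% → Format B
Manufacturing: Format A 26/51 = 51.0%, Format B 49/85 = 57.6% → Format B
Tech: Format A 277/468 = 59.2%, Format B 16/24 = 66.7% → Format B
Format B has the higher rate in all 4 groups.

Format B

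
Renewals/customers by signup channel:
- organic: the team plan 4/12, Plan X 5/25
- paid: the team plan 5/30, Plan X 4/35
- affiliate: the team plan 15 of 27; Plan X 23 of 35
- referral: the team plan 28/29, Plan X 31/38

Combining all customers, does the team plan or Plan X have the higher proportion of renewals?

Organic: the team plan 4/12 = 33.3%, Plan X 5/25 = 20.0% → the team plan
Paid: the team plan 5/30 = 16.7%, Plan X 4/35 = 11.4% → the team plan
Affiliate: the team plan 15/27 = 55.6%, Plan X 23/35 = 65.7% → Plan X
Referral: the team plan 28/29 = 96.6%, Plan X 31/38 = 81.6% → the team plan
Overall: the team plan 52/98 = 53.1%, Plan X 63/133 = 47.4% → the team plan
(Neither sweeps every signup group, but the team plan has the higher pooled rate.)

the team plan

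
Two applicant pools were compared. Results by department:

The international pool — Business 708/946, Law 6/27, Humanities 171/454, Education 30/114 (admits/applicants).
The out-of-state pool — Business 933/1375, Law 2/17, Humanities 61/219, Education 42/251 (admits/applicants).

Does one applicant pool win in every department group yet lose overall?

No

Business: the international pool 708/946 = 74.8%, the out-of-state pool 933/1375 = 67.9% → the international pool
Law: the international pool 6/27 = 22.2%, the out-of-state pool 2/17 = 11.8% → the international pool
Humanities: the international pool 171/454 = 37.7%, the out-of-state pool 61/219 = 27.9% → the international pool
Education: the international pool 30/114 = 26.3%, the out-of-state pool 42/251 = 16.7% → the international pool
Overall: the international pool 915/1541 = 59.4%, the out-of-state pool 1038/1862 = 55.7% → the international pool
The international pool wins overall and in every department group — no reversal.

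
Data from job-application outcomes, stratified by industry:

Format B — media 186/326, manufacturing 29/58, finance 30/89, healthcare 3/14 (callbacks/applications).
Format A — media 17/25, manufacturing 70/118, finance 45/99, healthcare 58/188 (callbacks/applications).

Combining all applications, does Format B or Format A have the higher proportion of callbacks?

Media: Format B 186/326 = 57.1%, Format A 17/25 = 68.0% → Format A
Manufacturing: Format B 29/58 = 50.0%, Format A 70/118 = 59.3% → Format A
Finance: Format B 30/89 = 33.7%, Format A 45/99 = 45.5% → Format A
Healthcare: Format B 3/14 = 21.4%, Format A 58/188 = 30.9% → Format A
Overall: Format B 248/487 = 50.9%, Format A 190/430 = 44.2% → Format B
(Format A wins every industry group but Format B wins overall — Format A's applications skew toward the low-rate healthcare group.)

Format B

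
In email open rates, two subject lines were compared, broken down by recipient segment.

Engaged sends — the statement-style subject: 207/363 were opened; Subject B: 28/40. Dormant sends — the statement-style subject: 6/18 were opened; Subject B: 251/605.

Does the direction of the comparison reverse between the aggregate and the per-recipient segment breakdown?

Engaged: the statement-style subject 207/363 = 57.0%, Subject B 28/40 = 70.0% → Subject B
Dormant: the statement-style subject 6/18 = 33.3%, Subject B 251/605 = 41.5% → Subject B
Overall: the statement-style subject 213/381 = 55.9%, Subject B 279/645 = 43.3% → the statement-style subject
Subject B wins each recipient group but the statement-style subject wins overall — the comparison reverses. Subject B's sends skew toward dormant, which has a lower base rate.

Yes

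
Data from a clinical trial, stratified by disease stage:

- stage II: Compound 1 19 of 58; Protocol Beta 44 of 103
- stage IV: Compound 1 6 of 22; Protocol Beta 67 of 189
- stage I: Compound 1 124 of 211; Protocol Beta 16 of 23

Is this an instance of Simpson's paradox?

Stage II: Compound 1 19/58 = 32.8%, Protocol Beta 44/103 = 42.7% → Protocol Beta
Stage IV: Compound 1 6/22 = 27.3%, Protocol Beta 67/189 = 35.4% → Protocol Beta
Stage I: Compound 1 124/211 = 58.8%, Protocol Beta 16/23 = 69.6% → Protocol Beta
Overall: Compound 1 149/291 = 51.2%, Protocol Beta 127/315 = 40.3% → Compound 1
Protocol Beta wins each disease group but Compound 1 wins overall — the comparison reverses. Protocol Beta's patients skew toward stage IV, which has a lower base rate.

Yes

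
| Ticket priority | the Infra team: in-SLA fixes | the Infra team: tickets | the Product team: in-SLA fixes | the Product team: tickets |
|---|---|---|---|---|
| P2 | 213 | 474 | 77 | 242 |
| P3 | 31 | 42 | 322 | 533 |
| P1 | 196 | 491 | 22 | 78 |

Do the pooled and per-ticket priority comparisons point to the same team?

P2: the Infra team 213/474 = 44.9%, the Product team 77/242 = 31.8% → the Infra team
P3: the Infra team 31/42 = 73.8%, the Product team 322/533 = 60.4% → the Infra team
P1: the Infra team 196/491 = 39.9%, the Product team 22/78 = 28.2% → the Infra team
Overall: the Infra team 440/1007 = 43.7%, the Product team 421/853 = 49.4% → the Product team
The Infra team wins each ticket group but the Product team wins overall — the comparison reverses. The Infra team's tickets skew toward P1, which has a lower base rate.

No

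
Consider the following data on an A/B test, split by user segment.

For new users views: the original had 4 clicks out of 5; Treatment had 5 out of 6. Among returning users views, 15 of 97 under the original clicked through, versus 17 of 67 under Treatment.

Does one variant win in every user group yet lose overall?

No

New users: the original 4/5 = 80.0%, Treatment 5/6 = 83.3% → Treatment
Returning users: the original 15/97 = 15.5%, Treatment 17/67 = 25.4% → Treatment
Overall: the original 19/102 = 18.6%, Treatment 22/73 = 30.1% → Treatment
Treatment wins overall and in every user group — no reversal.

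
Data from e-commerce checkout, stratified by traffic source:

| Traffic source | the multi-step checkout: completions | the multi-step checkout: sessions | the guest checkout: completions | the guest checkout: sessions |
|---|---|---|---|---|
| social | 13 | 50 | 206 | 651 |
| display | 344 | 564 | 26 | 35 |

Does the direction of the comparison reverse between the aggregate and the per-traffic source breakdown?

Yes

Social: the multi-step checkout 13/50 = 26.0%, the guest checkout 206/651 = 31.6% → the guest checkout
Display: the multi-step checkout 344/564 = 61.0%, the guest checkout 26/35 = 74.3% → the guest checkout
Overall: the multi-step checkout 357/614 = 58.1%, the guest checkout 232/686 = 33.8% → the multi-step checkout
The guest checkout wins each traffic group but the multi-step checkout wins overall — the comparison reverses. The guest checkout's sessions skew toward social, which has a lower base rate.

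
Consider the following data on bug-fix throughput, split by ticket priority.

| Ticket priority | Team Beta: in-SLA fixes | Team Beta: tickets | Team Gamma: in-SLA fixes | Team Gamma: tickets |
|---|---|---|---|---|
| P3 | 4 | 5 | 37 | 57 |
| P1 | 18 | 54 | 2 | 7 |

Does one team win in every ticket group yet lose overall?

Yes

P3: Team Beta 4/5 = 80.0%, Team Gamma 37/57 = 64.9% → Team Beta
P1: Team Beta 18/54 = 33.3%, Team Gamma 2/7 = 28.6% → Team Beta
Overall: Team Beta 22/59 = 37.3%, Team Gamma 39/64 = 60.9% → Team Gamma
Team Beta wins each ticket group but Team Gamma wins overall — the comparison reverses. Team Beta's tickets skew toward P1, which has a lower base rate.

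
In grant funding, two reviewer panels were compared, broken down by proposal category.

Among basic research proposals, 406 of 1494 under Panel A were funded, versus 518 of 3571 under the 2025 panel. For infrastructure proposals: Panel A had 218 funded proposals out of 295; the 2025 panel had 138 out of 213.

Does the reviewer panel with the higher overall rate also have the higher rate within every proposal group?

Yes

Basic research: Panel A 406/1494 = 27.2%, the 2025 panel 518/3571 = 14.5% → Panel A
Infrastructure: Panel A 218/295 = 73.9%, the 2025 panel 138/213 = 64.8% → Panel A
Overall: Panel A 624/1789 = 34.9%, the 2025 panel 656/3784 = 17.3% → Panel A
Panel A wins overall and in every proposal group — no reversal.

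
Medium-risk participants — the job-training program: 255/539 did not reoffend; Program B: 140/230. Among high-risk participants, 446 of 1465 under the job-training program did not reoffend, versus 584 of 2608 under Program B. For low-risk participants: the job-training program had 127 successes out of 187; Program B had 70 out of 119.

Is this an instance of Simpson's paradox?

Medium-risk: the job-training program 255/539 = 47.3%, Program B 140/230 = 60.9% → Program B
High-risk: the job-training program 446/1465 = 30.4%, Program B 584/2608 = 22.4% → the job-training program
Low-risk: the job-training program 127/187 = 67.9%, Program B 70/119 = 58.8% → the job-training program
Overall: the job-training program 828/2191 = 37.8%, Program B 794/2957 = 26.9% → the job-training program
Neither sweeps: the job-training program wins 2 of 3 groups, Program B wins 1. The job-training program wins overall but not every group — no Simpson reversal.

No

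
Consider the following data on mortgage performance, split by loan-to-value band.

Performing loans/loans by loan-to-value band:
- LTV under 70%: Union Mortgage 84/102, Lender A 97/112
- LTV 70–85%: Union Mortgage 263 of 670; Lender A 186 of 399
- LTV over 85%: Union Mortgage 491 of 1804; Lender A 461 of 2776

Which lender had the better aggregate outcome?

Union Mortgage

LTV under 70%: Union Mortgage 84/102 = 82.4%, Lender A 97/112 = 86.6% → Lender A
LTV 70–85%: Union Mortgage 263/670 = 39.3%, Lender A 186/399 = 46.6% → Lender A
LTV over 85%: Union Mortgage 491/1804 = 27.2%, Lender A 461/2776 = 16.6% → Union Mortgage
Overall: Union Mortgage 838/2576 = 32.5%, Lender A 744/3287 = 22.6% → Union Mortgage
(Neither sweeps every loan-to-value group, but Union Mortgage has the higher pooled rate.)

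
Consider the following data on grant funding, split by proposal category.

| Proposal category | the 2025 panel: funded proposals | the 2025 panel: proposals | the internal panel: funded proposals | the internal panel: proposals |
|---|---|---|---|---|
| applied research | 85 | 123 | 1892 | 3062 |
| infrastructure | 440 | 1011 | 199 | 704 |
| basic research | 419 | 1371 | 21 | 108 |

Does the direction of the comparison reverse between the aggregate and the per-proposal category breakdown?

Applied research: the 2025 panel 85/123 = 69.1%, the internal panel 1892/3062 = 61.8% → the 2025 panel
Infrastructure: the 2025 panel 440/1011 = 43.5%, the internal panel 199/704 = 28.3% → the 2025 panel
Basic research: the 2025 panel 419/1371 = 30.6%, the internal panel 21/108 = 19.4% → the 2025 panel
Overall: the 2025 panel 944/2505 = 37.7%, the internal panel 2112/3874 = 54.5% → the internal panel
The 2025 panel wins each proposal group but the internal panel wins overall — the comparison reverses. The 2025 panel's proposals skew toward basic research, which has a lower base rate.

Yes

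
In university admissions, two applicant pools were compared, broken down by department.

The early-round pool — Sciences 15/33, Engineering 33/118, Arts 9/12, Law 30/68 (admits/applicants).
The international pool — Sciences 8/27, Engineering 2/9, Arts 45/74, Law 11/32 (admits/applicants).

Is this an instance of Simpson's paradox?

Sciences: the early-round pool 15/33 = 45.5%, the international pool 8/27 = 29.6% → the early-round pool
Engineering: the early-round pool 33/118 = 28.0%, the international pool 2/9 = 22.2% → the early-round pool
Arts: the early-round pool 9/12 = 75.0%, the international pool 45/74 = 60.8% → the early-round pool
Law: the early-round pool 30/68 = 44.1%, the international pool 11/32 = 34.4% → the early-round pool
Overall: the early-round pool 87/231 = 37.7%, the international pool 66/142 = 46.5% → the international pool
The early-round pool wins each department group but the international pool wins overall — the comparison reverses. The early-round pool's applicants skew toward Engineering, which has a lower base rate.

Yes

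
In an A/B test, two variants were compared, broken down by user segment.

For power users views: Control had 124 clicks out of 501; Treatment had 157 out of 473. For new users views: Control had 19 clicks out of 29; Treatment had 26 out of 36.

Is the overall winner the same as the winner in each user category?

Yes

Power users: Control 124/501 = 24.8%, Treatment 157/473 = 33.2% → Treatment
New users: Control 19/29 = 65.5%, Treatment 26/36 = 72.2% → Treatment
Overall: Control 143/530 = 27.0%, Treatment 183/509 = 36.0% → Treatment
Treatment wins overall and in every user group — no reversal.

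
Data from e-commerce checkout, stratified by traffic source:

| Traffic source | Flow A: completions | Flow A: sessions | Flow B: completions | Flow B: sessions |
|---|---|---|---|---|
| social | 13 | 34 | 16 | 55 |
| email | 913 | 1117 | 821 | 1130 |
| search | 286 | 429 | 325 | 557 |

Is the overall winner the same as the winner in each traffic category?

Social: Flow A 13/34 = 38.2%, Flow B 16/55 = 29.1% → Flow A
Email: Flow A 913/1117 = 81.7%, Flow B 821/1130 = 72.7% → Flow A
Search: Flow A 286/429 = 66.7%, Flow B 325/557 = 58.3% → Flow A
Overall: Flow A 1212/1580 = 76.7%, Flow B 1162/1742 = 66.7% → Flow A
Flow A wins overall and in every traffic group — no reversal.

Yes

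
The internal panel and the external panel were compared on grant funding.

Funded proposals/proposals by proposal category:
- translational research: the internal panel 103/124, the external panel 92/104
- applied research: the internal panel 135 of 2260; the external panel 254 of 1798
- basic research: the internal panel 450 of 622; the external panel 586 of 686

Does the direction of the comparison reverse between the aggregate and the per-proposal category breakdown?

No

Translational research: the internal panel 103/124 = 83.1%, the external panel 92/104 = 88.5% → the external panel
Applied research: the internal panel 135/2260 = 6.0%, the external panel 254/1798 = 14.1% → the external panel
Basic research: the internal panel 450/622 = 72.3%, the external panel 586/686 = 85.4% → the external panel
Overall: the internal panel 688/3006 = 22.9%, the external panel 932/2588 = 36.0% → the external panel
The external panel wins overall and in every proposal group — no reversal.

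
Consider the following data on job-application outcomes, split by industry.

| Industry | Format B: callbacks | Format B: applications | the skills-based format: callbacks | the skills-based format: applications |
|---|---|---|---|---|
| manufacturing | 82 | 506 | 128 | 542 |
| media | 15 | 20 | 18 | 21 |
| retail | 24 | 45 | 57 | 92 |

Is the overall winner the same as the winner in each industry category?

Manufacturing: Format B 82/506 = 16.2%, the skills-based format 128/542 = 23.6% → the skills-based format
Media: Format B 15/20 = 75.0%, the skills-based format 18/21 = 85.7% → the skills-based format
Retail: Format B 24/45 = 53.3%, the skills-based format 57/92 = 62.0% → the skills-based format
Overall: Format B 121/571 = 21.2%, the skills-based format 203/655 = 31.0% → the skills-based format
The skills-based format wins overall and in every industry group — no reversal.

Yes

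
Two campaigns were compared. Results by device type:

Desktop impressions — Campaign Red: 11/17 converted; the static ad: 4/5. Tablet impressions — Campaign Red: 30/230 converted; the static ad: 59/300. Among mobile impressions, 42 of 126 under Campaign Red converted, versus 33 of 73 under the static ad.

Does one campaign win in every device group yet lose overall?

Desktop: Campaign Red 11/17 = 64.7%, the static ad 4/5 = 80.0% → the static ad
Tablet: Campaign Red 30/230 = 13.0%, the static ad 59/300 = 19.7% → the static ad
Mobile: Campaign Red 42/126 = 33.3%, the static ad 33/73 = 45.2% → the static ad
Overall: Campaign Red 83/373 = 22.3%, the static ad 96/378 = 25.4% → the static ad
The static ad wins overall and in every device group — no reversal.

No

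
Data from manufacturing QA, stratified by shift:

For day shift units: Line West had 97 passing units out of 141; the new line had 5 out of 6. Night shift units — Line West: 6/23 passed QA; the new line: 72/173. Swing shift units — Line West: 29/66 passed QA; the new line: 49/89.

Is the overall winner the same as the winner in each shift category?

No

Day shift: Line West 97/141 = 68.8%, the new line 5/6 = 83.3% → the new line
Night shift: Line West 6/23 = 26.1%, the new line 72/173 = 41.6% → the new line
Swing shift: Line West 29/66 = 43.9%, the new line 49/89 = 55.1% → the new line
Overall: Line West 132/230 = 57.4%, the new line 126/268 = 47.0% → Line West
The new line wins each shift group but Line West wins overall — the comparison reverses. The new line's units skew toward night shift, which has a lower base rate.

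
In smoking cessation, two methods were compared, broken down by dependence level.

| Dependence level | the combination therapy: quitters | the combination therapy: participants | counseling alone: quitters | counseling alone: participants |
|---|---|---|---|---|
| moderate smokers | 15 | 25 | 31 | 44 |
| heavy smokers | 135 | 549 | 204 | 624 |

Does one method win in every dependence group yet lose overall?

Moderate smokers: the combination therapy 15/25 = 60.0%, counseling alone 31/44 = 70.5% → counseling alone
Heavy smokers: the combination therapy 135/549 = 24.6%, counseling alone 204/624 = 32.7% → counseling alone
Overall: the combination therapy 150/574 = 26.1%, counseling alone 235/668 = 35.2% → counseling alone
Counseling alone wins overall and in every dependence group — no reversal.

No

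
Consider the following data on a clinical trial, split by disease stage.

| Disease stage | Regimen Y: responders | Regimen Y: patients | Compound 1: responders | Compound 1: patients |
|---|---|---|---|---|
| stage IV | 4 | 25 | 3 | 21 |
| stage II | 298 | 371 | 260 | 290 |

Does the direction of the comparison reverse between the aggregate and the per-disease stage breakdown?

No

Stage IV: Regimen Y 4/25 = 16.0%, Compound 1 3/21 = 14.3% → Regimen Y
Stage II: Regimen Y 298/371 = 80.3%, Compound 1 260/290 = 89.7% → Compound 1
Overall: Regimen Y 302/396 = 76.3%, Compound 1 263/311 = 84.6% → Compound 1
Neither sweeps: Regimen Y wins 1 of 2 groups, Compound 1 wins 1. Compound 1 wins overall but not every group — no Simpson reversal.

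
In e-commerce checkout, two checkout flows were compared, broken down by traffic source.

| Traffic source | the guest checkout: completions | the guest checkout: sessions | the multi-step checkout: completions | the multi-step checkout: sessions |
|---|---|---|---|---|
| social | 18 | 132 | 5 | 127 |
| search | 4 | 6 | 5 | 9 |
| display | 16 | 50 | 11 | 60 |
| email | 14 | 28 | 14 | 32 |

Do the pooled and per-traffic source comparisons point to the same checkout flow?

Social: the guest checkout 18/132 = 13.6%, the multi-step checkout 5/127 = 3.9% → the guest checkout
Search: the guest checkout 4/6 = 66.7%, the multi-step checkout 5/9 = 55.6% → the guest checkout
Display: the guest checkout 16/50 = 32.0%, the multi-step checkout 11/60 = 18.3% → the guest checkout
Email: the guest checkout 14/28 = 50.0%, the multi-step checkout 14/32 = 43.8% → the guest checkout
Overall: the guest checkout 52/216 = 24.1%, the multi-step checkout 35/228 = 15.4% → the guest checkout
The guest checkout wins overall and in every traffic group — no reversal.

Yes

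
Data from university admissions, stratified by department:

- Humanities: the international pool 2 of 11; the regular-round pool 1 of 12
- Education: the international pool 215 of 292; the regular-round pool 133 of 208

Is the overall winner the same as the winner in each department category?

Humanities: the international pool 2/11 = 18.2%, the regular-round pool 1/12 = 8.3% → the international pool
Education: the international pool 215/292 = 73.6%, the regular-round pool 133/208 = 63.9% → the international pool
Overall: the international pool 217/303 = 71.6%, the regular-round pool 134/220 = 60.9% → the international pool
The international pool wins overall and in every department group — no reversal.

Yes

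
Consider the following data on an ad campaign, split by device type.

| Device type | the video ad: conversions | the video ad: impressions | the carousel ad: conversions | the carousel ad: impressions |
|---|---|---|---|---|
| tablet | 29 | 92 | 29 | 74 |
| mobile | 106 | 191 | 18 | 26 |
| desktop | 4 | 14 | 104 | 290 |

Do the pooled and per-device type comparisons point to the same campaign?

Tablet: the video ad 29/92 = 31.5%, the carousel ad 29/74 = 39.2% → the carousel ad
Mobile: the video ad 106/191 = 55.5%, the carousel ad 18/26 = 69.2% → the carousel ad
Desktop: the video ad 4/14 = 28.6%, the carousel ad 104/290 = 35.9% → the carousel ad
Overall: the video ad 139/297 = 46.8%, the carousel ad 151/390 = 38.7% → the video ad
The carousel ad wins each device group but the video ad wins overall — the comparison reverses. The carousel ad's impressions skew toward desktop, which has a lower base rate.

No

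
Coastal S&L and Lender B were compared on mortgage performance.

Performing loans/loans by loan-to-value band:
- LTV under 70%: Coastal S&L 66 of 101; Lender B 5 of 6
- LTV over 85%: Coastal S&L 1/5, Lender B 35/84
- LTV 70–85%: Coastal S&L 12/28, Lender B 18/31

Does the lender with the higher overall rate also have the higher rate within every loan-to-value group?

LTV under 70%: Coastal S&L 66/101 = 65.3%, Lender B 5/6 = 83.3% → Lender B
LTV over 85%: Coastal S&L 1/5 = 20.0%, Lender B 35/84 = 41.7% → Lender B
LTV 70–85%: Coastal S&L 12/28 = 42.9%, Lender B 18/31 = 58.1% → Lender B
Overall: Coastal S&L 79/134 = 59.0%, Lender B 58/121 = 47.9% → Coastal S&L
Lender B wins each loan-to-value group but Coastal S&L wins overall — the comparison reverses. Lender B's loans skew toward LTV over 85%, which has a lower base rate.

No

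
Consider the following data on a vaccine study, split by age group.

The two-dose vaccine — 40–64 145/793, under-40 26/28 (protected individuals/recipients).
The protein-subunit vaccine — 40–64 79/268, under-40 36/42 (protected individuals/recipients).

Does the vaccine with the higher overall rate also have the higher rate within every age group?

No

40–64: the two-dose vaccine 145/793 = 18.3%, the protein-subunit vaccine 79/268 = 29.5% → the protein-subunit vaccine
Under-40: the two-dose vaccine 26/28 = 92.9%, the protein-subunit vaccine 36/42 = 85.7% → the two-dose vaccine
Overall: the two-dose vaccine 171/821 = 20.8%, the protein-subunit vaccine 115/310 = 37.1% → the protein-subunit vaccine
Neither sweeps: the two-dose vaccine wins 1 of 2 groups, the protein-subunit vaccine wins 1. The protein-subunit vaccine wins overall but not every group — no Simpson reversal.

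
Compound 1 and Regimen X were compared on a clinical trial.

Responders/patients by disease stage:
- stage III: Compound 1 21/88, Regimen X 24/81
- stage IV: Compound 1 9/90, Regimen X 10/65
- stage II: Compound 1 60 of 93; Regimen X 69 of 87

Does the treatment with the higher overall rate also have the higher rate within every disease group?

Stage III: Compound 1 21/88 = 23.9%, Regimen X 24/81 = 29.6% → Regimen X
Stage IV: Compound 1 9/90 = 10.0%, Regimen X 10/65 = 15.4% → Regimen X
Stage II: Compound 1 60/93 = 64.5%, Regimen X 69/87 = 79.3% → Regimen X
Overall: Compound 1 90/271 = 33.2%, Regimen X 103/233 = 44.2% → Regimen X
Regimen X wins overall and in every disease group — no reversal.

Yes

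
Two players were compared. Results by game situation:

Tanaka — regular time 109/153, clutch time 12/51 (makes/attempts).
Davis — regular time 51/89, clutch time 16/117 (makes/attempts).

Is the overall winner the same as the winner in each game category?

Yes

Regular time: Tanaka 109/153 = 71.2%, Davis 51/89 = 57.3% → Tanaka
Clutch time: Tanaka 12/51 = 23.5%, Davis 16/117 = 13.7% → Tanaka
Overall: Tanaka 121/204 = 59.3%, Davis 67/206 = 32.5% → Tanaka
Tanaka wins overall and in every game group — no reversal.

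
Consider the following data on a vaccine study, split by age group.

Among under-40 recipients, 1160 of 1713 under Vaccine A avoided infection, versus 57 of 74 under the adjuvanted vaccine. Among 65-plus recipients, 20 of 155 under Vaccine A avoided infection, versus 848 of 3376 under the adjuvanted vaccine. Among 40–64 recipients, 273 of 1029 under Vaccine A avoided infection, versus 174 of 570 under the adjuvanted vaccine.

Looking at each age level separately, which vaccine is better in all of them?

Under-40: Vaccine A 1160/1713 = 67.7%, the adjuvanted vaccine 57/74 = 77.0% → the adjuvanted vaccine
65-plus: Vaccine A 20/155 = 12.9%, the adjuvanted vaccine 848/3376 = 25.1% → the adjuvanted vaccine
40–64: Vaccine A 273/1029 = 26.5%, the adjuvanted vaccine 174/570 = 30.5% → the adjuvanted vaccine
The adjuvanted vaccine has the higher rate in all 3 groups.

the adjuvanted vaccine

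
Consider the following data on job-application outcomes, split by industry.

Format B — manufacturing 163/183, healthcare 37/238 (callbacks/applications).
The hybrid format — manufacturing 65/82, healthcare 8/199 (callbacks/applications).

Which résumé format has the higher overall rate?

Format B

Manufacturing: Format B 163/183 = 89.1%, the hybrid format 65/82 = 79.3% → Format B
Healthcare: Format B 37/238 = 15.5%, the hybrid format 8/199 = 4.0% → Format B
Overall: Format B 200/421 = 47.5%, the hybrid format 73/281 = 26.0% → Format B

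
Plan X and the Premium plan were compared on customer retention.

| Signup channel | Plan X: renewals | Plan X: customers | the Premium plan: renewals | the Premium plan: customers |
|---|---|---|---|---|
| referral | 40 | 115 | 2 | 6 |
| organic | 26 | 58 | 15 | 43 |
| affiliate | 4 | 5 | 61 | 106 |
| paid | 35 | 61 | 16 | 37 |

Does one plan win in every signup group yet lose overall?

Referral: Plan X 40/115 = 34.8%, the Premium plan 2/6 = 33.3% → Plan X
Organic: Plan X 26/58 = 44.8%, the Premium plan 15/43 = 34.9% → Plan X
Affiliate: Plan X 4/5 = 80.0%, the Premium plan 61/106 = 57.5% → Plan X
Paid: Plan X 35/61 = 57.4%, the Premium plan 16/37 = 43.2% → Plan X
Overall: Plan X 105/239 = 43.9%, the Premium plan 94/192 = 49.0% → the Premium plan
Plan X wins each signup group but the Premium plan wins overall — the comparison reverses. Plan X's customers skew toward referral, which has a lower base rate.

Yes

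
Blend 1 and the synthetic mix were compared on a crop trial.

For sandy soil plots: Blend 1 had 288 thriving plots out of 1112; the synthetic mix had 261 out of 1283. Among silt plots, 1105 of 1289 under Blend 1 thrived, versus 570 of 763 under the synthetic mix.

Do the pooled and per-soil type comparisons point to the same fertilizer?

Sandy soil: Blend 1 288/1112 = 25.9%, the synthetic mix 261/1283 = 20.3% → Blend 1
Silt: Blend 1 1105/1289 = 85.7%, the synthetic mix 570/763 = 74.7% → Blend 1
Overall: Blend 1 1393/2401 = 58.0%, the synthetic mix 831/2046 = 40.6% → Blend 1
Blend 1 wins overall and in every soil group — no reversal.

Yes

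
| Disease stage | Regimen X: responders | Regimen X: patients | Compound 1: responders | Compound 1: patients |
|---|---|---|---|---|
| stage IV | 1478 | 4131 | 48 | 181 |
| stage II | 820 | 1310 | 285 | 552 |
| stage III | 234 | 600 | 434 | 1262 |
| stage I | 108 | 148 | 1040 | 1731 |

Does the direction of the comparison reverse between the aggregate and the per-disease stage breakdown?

Yes

Stage IV: Regimen X 1478/4131 = 35.8%, Compound 1 48/181 = 26.5% → Regimen X
Stage II: Regimen X 820/1310 = 62.6%, Compound 1 285/552 = 51.6% → Regimen X
Stage III: Regimen X 234/600 = 39.0%, Compound 1 434/1262 = 34.4% → Regimen X
Stage I: Regimen X 108/148 = 73.0%, Compound 1 1040/1731 = 60.1% → Regimen X
Overall: Regimen X 2640/6189 = 42.7%, Compound 1 1807/3726 = 48.5% → Compound 1
Regimen X wins each disease group but Compound 1 wins overall — the comparison reverses. Regimen X's patients skew toward stage IV, which has a lower base rate.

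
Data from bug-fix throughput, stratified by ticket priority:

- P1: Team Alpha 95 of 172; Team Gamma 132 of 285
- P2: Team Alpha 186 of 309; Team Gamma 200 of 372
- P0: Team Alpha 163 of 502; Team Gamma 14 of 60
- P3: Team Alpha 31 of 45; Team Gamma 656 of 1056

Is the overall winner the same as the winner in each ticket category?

No

P1: Team Alpha 95/172 = 55.2%, Team Gamma 132/285 = 46.3% → Team Alpha
P2: Team Alpha 186/309 = 60.2%, Team Gamma 200/372 = 53.8% → Team Alpha
P0: Team Alpha 163/502 = 32.5%, Team Gamma 14/60 = 23.3% → Team Alpha
P3: Team Alpha 31/45 = 68.9%, Team Gamma 656/1056 = 62.1% → Team Alpha
Overall: Team Alpha 475/1028 = 46.2%, Team Gamma 1002/1773 = 56.5% → Team Gamma
Team Alpha wins each ticket group but Team Gamma wins overall — the comparison reverses. Team Alpha's tickets skew toward P0, which has a lower base rate.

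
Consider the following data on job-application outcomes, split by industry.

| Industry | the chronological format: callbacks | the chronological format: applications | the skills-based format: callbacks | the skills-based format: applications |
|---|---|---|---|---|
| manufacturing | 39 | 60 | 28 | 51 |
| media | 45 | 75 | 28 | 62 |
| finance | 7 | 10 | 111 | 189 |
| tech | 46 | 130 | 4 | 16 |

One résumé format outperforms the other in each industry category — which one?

the chronological format

Manufacturing: the chronological format 39/60 = 65.0%, the skills-based format 28/51 = 54.9% → the chronological format
Media: the chronological format 45/75 = 60.0%, the skills-based format 28/62 = 45.2% → the chronological format
Finance: the chronological format 7/10 = 70.0%, the skills-based format 111/189 = 58.7% → the chronological format
Tech: the chronological format 46/130 = 35.4%, the skills-based format 4/16 = 25.0% → the chronological format
The chronological format has the higher rate in all 4 groups.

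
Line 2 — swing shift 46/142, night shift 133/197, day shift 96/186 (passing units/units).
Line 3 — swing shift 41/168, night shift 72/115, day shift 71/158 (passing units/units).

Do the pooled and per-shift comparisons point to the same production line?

Yes

Swing shift: Line 2 46/142 = 32.4%, Line 3 41/168 = 24.4% → Line 2
Night shift: Line 2 133/197 = 67.5%, Line 3 72/115 = 62.6% → Line 2
Day shift: Line 2 96/186 = 51.6%, Line 3 71/158 = 44.9% → Line 2
Overall: Line 2 275/525 = 52.4%, Line 3 184/441 = 41.7% → Line 2
Line 2 wins overall and in every shift group — no reversal.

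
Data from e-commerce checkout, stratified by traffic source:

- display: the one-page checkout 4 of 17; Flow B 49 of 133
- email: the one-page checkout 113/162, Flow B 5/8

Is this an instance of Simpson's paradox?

No

Display: the one-page checkout 4/17 = 23.5%, Flow B 49/133 = 36.8% → Flow B
Email: the one-page checkout 113/162 = 69.8%, Flow B 5/8 = 62.5% → the one-page checkout
Overall: the one-page checkout 117/179 = 65.4%, Flow B 54/141 = 38.3% → the one-page checkout
Neither sweeps: the one-page checkout wins 1 of 2 groups, Flow B wins 1. The one-page checkout wins overall but not every group — no Simpson reversal.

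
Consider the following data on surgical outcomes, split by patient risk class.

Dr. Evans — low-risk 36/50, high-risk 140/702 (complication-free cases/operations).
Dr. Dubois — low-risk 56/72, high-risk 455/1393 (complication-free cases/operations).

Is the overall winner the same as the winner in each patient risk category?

Yes

Low-risk: Dr. Evans 36/50 = 72.0%, Dr. Dubois 56/72 = 77.8% → Dr. Dubois
High-risk: Dr. Evans 140/702 = 19.9%, Dr. Dubois 455/1393 = 32.7% → Dr. Dubois
Overall: Dr. Evans 176/752 = 23.4%, Dr. Dubois 511/1465 = 34.9% → Dr. Dubois
Dr. Dubois wins overall and in every patient risk group — no reversal.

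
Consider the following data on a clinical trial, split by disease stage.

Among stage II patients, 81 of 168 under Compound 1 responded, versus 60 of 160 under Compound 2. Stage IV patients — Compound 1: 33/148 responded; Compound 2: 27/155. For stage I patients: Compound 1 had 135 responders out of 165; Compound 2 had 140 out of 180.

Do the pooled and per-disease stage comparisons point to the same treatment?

Stage II: Compound 1 81/168 = 48.2%, Compound 2 60/160 = 37.5% → Compound 1
Stage IV: Compound 1 33/148 = 22.3%, Compound 2 27/155 = 17.4% → Compound 1
Stage I: Compound 1 135/165 = 81.8%, Compound 2 140/180 = 77.8% → Compound 1
Overall: Compound 1 249/481 = 51.8%, Compound 2 227/495 = 45.9% → Compound 1
Compound 1 wins overall and in every disease group — no reversal.

Yes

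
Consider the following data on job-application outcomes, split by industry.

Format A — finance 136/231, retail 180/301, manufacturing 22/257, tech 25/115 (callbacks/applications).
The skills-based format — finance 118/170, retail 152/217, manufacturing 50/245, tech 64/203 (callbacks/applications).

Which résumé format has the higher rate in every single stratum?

the skills-based format

Finance: Format A 136/231 = 58.9%, the skills-based format 118/170 = 69.4% → the skills-based format
Retail: Format A 180/301 = 59.8%, the skills-based format 152/217 = 70.0% → the skills-based format
Manufacturing: Format A 22/257 = 8.6%, the skills-based format 50/245 = 20.4% → the skills-based format
Tech: Format A 25/115 = 21.7%, the skills-based format 64/203 = 31.5% → the skills-based format
The skills-based format has the higher rate in all 4 groups.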